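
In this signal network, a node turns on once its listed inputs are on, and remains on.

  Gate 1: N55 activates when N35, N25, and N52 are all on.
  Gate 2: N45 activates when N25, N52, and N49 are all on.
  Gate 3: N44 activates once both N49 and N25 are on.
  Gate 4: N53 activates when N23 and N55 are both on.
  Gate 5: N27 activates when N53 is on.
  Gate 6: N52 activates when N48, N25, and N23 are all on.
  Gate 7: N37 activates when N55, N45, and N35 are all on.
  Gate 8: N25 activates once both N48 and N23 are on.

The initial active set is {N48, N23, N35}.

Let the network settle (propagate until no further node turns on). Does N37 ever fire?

No

N37 would need N55, N45, and N35 (Gate 7), but N45 never turns on.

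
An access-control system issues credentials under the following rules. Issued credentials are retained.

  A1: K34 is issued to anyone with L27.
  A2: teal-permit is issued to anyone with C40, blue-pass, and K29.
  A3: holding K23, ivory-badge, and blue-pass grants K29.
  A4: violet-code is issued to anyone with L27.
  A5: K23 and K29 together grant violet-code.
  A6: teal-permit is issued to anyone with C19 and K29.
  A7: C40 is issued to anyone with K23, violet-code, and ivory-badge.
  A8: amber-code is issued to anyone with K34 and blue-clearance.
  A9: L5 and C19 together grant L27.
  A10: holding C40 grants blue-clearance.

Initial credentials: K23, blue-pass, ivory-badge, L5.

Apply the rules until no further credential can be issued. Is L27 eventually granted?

No

L27 would need L5 and C19 (A9), but C19 is never granted.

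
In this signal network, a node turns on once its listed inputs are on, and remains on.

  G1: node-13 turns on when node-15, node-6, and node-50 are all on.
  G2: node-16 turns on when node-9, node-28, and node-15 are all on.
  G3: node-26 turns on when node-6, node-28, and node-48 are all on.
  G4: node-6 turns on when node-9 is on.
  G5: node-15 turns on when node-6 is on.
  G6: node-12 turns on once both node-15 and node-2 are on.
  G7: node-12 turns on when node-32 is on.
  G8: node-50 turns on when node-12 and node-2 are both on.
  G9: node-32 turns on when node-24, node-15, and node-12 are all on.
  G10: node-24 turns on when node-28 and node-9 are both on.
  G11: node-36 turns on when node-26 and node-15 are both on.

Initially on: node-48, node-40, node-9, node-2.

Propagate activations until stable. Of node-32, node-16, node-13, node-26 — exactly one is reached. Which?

node-13

node-9 is on, so node-6 turns on (G4).
G5: node-6 on → node-15 on.
G6: node-15 and node-2 on → node-12 on.
G8: node-12 and node-2 on → node-50 on.
G1: node-15, node-6, and node-50 on → node-13 on.
node-16 would need node-9, node-28, and node-15 (G2), but node-28 never turns on. node-32 would need node-24, node-15, and node-12 (G9), but node-24 never turns on. node-26 would need node-6, node-28, and node-48 (G3), but node-28 never turns on.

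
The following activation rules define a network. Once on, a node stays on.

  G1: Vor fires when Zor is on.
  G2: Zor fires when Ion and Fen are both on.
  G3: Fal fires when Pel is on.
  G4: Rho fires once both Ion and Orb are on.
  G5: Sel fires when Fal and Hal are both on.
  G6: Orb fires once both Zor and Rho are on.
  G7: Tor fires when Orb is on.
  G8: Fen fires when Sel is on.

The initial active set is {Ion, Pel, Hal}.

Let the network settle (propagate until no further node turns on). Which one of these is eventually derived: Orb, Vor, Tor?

G3: Pel on → Fal on.
Fal and Hal are on, so Sel fires (G5).
Sel is on, so Fen fires (G8).
G2: Ion and Fen on → Zor on.
G1: Zor on → Vor on.
Orb would need Zor and Rho (G6), but Rho never turns on. Tor would need Orb (G7), but Orb never turns on.

Vor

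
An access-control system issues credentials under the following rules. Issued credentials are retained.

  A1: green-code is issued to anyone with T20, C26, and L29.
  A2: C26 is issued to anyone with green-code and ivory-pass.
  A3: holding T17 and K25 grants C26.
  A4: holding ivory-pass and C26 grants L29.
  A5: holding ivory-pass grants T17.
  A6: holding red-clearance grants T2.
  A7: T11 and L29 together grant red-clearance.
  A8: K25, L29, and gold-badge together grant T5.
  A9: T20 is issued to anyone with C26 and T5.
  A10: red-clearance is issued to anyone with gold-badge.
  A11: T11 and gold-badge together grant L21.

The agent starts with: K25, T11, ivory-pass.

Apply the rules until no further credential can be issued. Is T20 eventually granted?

No

T20 would need C26 and T5 (A9), but T5 is never granted.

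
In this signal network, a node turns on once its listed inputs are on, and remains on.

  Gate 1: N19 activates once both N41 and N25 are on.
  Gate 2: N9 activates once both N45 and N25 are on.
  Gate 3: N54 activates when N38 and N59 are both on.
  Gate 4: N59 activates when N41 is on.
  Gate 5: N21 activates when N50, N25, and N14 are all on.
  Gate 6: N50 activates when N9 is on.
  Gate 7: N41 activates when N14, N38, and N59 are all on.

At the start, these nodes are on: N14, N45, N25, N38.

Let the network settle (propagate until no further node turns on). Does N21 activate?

Gate 2: N45 and N25 on → N9 on.
Gate 6: N9 on → N50 on.
N50, N25, and N14 are on, so N21 activates (Gate 5).

Yes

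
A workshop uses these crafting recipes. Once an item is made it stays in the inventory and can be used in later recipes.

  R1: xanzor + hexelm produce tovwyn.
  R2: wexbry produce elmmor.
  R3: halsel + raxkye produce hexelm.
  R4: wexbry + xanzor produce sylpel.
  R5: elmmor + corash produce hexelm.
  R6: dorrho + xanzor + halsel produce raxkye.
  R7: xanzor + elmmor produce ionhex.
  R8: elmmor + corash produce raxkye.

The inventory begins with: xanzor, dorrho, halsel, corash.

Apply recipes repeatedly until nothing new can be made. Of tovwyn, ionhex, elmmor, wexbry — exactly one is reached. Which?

tovwyn

dorrho + xanzor + halsel → raxkye (R6).
Using R3, halsel and raxkye make hexelm.
Using R1, xanzor and hexelm make tovwyn.
No rule produces wexbry, and it is not given. ionhex would need xanzor and elmmor (R7), but elmmor is never obtained. elmmor would need wexbry (R2), but wexbry is never obtained.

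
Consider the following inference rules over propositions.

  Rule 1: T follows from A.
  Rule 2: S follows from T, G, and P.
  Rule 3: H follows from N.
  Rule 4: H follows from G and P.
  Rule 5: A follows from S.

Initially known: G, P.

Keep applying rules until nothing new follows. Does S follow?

S would need T, G, and P (Rule 2), but T is never established.

No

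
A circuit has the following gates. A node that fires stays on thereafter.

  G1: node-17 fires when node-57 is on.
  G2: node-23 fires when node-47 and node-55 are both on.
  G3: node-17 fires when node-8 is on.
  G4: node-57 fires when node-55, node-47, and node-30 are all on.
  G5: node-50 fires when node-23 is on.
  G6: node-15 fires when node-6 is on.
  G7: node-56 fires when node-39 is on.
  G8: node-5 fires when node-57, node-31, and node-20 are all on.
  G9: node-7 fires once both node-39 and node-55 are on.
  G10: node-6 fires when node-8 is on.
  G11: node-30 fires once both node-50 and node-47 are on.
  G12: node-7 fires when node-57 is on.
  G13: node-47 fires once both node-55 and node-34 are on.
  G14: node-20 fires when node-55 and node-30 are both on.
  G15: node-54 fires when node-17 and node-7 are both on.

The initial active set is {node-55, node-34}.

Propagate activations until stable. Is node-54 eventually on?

G13: node-55 and node-34 on → node-47 on.
node-47 and node-55 are on, so node-23 fires (G2).
node-23 is on, so node-50 fires (G5).
node-50 and node-47 are on, so node-30 fires (G11).
node-55, node-47, and node-30 are on, so node-57 fires (G4).
G1: node-57 on → node-17 on.
node-57 is on, so node-7 fires (G12).
node-17 and node-7 are on, so node-54 fires (G15).

Yes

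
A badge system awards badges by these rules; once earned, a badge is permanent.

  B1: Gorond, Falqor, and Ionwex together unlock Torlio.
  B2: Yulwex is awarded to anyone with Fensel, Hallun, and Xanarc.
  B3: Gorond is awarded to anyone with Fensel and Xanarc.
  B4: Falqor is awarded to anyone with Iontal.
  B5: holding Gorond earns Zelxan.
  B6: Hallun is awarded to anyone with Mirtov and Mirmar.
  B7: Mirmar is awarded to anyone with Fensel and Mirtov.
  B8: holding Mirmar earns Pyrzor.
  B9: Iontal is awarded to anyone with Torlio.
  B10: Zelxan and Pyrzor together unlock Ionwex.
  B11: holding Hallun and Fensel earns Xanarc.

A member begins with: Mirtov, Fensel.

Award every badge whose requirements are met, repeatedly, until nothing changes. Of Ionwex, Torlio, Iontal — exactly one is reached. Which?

With Fensel and Mirtov, Mirmar is earned (B7).
With Mirmar, Pyrzor is earned (B8).
With Mirtov and Mirmar, Hallun is earned (B6).
With Hallun and Fensel, Xanarc is earned (B11).
With Fensel and Xanarc, Gorond is earned (B3).
With Gorond, Zelxan is earned (B5).
With Zelxan and Pyrzor, Ionwex is earned (B10).
Iontal would need Torlio (B9), but Torlio is never earned. Torlio would need Gorond, Falqor, and Ionwex (B1), but Falqor is never earned.

Ionwex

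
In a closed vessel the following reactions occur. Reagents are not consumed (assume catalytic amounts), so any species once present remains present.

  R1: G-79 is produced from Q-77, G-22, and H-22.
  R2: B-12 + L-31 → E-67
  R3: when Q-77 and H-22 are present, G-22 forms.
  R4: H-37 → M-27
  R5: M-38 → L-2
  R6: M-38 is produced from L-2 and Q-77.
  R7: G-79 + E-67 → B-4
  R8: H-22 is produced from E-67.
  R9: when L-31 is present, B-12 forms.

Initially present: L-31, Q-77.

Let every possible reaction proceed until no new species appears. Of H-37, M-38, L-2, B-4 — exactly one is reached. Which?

L-31 present → B-12 forms (R9).
B-12 and L-31 present → E-67 forms (R2).
E-67 present → H-22 forms (R8).
Q-77 and H-22 present → G-22 forms (R3).
Q-77, G-22, and H-22 present → G-79 forms (R1).
G-79 and E-67 present → B-4 forms (R7).
L-2 would need M-38 (R5), but M-38 never forms. M-38 would need L-2 and Q-77 (R6), but L-2 never forms. No rule produces H-37, and it is not given.

B-4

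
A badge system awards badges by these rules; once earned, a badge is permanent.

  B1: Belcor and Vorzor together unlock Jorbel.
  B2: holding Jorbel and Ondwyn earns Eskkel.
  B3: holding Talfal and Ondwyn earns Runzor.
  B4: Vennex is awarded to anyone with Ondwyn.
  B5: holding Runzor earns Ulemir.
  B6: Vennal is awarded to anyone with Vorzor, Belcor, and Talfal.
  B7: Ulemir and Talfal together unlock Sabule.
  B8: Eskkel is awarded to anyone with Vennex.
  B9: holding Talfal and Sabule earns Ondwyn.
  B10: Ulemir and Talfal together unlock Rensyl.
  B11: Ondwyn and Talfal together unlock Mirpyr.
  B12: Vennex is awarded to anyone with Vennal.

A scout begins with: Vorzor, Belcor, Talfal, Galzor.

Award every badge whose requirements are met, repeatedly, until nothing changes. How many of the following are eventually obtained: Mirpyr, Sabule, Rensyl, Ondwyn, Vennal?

1

With Vorzor, Belcor, and Talfal, Vennal is earned (B6).
Mirpyr would need Ondwyn and Talfal (B11), but Ondwyn is never earned.
Sabule would need Ulemir and Talfal (B7), but Ulemir is never earned.
Rensyl would need Ulemir and Talfal (B10), but Ulemir is never earned.
Ondwyn would need Talfal and Sabule (B9), but Sabule is never earned.
Vennal: reached.
Reached: Vennal — 1 of the 5.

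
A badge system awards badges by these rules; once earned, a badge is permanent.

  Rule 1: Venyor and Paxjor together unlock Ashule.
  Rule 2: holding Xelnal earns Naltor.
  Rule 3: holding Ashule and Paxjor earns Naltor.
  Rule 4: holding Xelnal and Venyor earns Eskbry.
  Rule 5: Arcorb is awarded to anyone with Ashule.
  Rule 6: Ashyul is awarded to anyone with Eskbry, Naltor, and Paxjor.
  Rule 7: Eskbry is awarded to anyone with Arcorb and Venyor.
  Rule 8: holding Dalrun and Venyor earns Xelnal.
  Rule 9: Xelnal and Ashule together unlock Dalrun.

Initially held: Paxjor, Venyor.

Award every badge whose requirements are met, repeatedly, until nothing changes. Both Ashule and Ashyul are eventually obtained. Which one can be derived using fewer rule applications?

Ashule

Ashule: With Venyor and Paxjor, Ashule is earned (Rule 1). [1 rule application]
Ashyul: With Venyor and Paxjor, Ashule is earned (Rule 1). With Ashule and Paxjor, Naltor is earned (Rule 3). With Ashule, Arcorb is earned (Rule 5). With Arcorb and Venyor, Eskbry is earned (Rule 7). With Eskbry, Naltor, and Paxjor, Ashyul is earned (Rule 6). [5 rule applications]
Ashule needs fewer.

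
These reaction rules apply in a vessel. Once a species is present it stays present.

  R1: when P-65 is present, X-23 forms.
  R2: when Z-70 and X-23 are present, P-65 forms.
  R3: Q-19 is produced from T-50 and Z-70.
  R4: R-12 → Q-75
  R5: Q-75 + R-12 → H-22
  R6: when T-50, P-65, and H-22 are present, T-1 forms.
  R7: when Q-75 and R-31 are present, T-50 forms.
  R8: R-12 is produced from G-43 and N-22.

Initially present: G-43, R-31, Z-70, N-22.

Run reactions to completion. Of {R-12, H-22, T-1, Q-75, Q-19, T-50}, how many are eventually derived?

5

G-43 and N-22 present → R-12 forms (R8).
R-12 present → Q-75 forms (R4).
Q-75 and R-12 present → H-22 forms (R5).
Q-75 and R-31 present → T-50 forms (R7).
T-50 and Z-70 present → Q-19 forms (R3).
R-12: reached.
H-22: reached.
T-1 would need T-50, P-65, and H-22 (R6), but P-65 never forms.
Q-75: reached.
Q-19: reached.
T-50: reached.
Reached: R-12, H-22, Q-75, Q-19, and T-50 — 5 of the 6.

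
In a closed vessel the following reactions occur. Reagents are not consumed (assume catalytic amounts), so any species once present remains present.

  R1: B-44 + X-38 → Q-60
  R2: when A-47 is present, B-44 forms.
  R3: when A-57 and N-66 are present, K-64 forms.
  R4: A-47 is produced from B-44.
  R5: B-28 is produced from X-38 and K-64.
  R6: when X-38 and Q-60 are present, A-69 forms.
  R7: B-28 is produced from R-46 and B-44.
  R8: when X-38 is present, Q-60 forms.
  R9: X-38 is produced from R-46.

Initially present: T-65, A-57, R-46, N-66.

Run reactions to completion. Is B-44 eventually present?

No

B-44 would need A-47 (R2), but A-47 never forms.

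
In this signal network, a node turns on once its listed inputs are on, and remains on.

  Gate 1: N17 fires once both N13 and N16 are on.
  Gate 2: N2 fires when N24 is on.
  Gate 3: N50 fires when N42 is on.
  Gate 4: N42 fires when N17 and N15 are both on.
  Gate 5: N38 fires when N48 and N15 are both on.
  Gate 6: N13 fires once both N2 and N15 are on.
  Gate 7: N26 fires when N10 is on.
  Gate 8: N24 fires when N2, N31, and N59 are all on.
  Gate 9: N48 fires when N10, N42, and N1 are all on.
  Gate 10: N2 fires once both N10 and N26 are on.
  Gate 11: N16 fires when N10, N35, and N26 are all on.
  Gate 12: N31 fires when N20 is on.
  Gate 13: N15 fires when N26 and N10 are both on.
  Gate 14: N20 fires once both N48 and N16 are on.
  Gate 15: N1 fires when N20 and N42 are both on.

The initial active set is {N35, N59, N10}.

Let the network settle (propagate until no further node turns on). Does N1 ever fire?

No

N1 would need N20 and N42 (Gate 15), but N20 never turns on.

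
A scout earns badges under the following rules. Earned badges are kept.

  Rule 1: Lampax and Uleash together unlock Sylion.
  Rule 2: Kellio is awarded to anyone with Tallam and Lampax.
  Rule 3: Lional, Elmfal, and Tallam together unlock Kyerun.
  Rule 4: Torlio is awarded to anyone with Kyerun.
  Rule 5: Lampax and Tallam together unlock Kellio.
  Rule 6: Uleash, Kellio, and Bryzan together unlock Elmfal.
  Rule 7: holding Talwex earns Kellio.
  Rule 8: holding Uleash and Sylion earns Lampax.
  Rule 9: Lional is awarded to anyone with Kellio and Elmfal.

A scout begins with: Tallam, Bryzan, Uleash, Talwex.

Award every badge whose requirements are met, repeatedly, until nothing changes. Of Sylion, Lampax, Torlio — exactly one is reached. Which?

Torlio

With Talwex, Kellio is earned (Rule 7).
With Uleash, Kellio, and Bryzan, Elmfal is earned (Rule 6).
With Kellio and Elmfal, Lional is earned (Rule 9).
With Lional, Elmfal, and Tallam, Kyerun is earned (Rule 3).
With Kyerun, Torlio is earned (Rule 4).
Sylion would need Lampax and Uleash (Rule 1), but Lampax is never earned. Lampax would need Uleash and Sylion (Rule 8), but Sylion is never earned.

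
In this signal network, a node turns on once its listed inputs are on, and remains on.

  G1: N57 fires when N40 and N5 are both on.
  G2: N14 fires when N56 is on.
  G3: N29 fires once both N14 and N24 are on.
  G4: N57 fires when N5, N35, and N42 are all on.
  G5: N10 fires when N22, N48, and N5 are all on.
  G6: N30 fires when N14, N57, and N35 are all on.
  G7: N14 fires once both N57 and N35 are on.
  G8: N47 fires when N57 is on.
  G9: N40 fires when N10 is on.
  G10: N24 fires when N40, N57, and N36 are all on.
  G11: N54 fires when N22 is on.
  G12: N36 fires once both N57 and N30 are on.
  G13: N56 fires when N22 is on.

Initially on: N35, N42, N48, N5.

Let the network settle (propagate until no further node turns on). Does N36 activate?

Yes

G4: N5, N35, and N42 on → N57 on.
G7: N57 and N35 on → N14 on.
G6: N14, N57, and N35 on → N30 on.
N57 and N30 are on, so N36 fires (G12).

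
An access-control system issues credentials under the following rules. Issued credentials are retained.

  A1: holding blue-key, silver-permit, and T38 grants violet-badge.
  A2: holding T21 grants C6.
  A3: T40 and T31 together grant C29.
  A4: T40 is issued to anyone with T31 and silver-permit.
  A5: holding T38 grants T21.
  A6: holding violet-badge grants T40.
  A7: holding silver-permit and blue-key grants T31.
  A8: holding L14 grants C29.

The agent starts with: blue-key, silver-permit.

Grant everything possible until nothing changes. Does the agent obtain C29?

Holding silver-permit and blue-key grants T31 (A7).
Holding T31 and silver-permit grants T40 (A4).
Holding T40 and T31 grants C29 (A3).

Yes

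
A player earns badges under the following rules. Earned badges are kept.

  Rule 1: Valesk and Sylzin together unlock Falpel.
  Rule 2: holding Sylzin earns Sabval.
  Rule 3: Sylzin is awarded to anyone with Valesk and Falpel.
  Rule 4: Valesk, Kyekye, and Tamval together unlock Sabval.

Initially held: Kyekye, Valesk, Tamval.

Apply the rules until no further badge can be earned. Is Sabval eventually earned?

Yes

With Valesk, Kyekye, and Tamval, Sabval is earned (Rule 4).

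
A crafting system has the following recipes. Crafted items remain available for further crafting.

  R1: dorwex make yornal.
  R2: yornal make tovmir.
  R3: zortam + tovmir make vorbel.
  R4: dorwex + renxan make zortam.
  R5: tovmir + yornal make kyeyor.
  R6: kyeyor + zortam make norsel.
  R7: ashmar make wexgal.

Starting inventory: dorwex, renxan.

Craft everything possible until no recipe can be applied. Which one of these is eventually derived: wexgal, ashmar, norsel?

norsel

Using R1, dorwex makes yornal.
Using R4, dorwex and renxan make zortam.
Using R2, yornal makes tovmir.
Using R5, tovmir and yornal make kyeyor.
Using R6, kyeyor and zortam make norsel.
No rule produces ashmar, and it is not given. wexgal would need ashmar (R7), but ashmar is never obtained.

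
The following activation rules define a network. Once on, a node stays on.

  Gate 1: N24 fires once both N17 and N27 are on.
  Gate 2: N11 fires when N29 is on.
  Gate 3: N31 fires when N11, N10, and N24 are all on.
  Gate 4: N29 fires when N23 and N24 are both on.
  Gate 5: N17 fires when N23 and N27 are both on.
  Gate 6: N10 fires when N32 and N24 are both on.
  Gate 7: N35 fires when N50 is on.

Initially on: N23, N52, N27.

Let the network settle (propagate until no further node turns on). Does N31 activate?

No

N31 would need N11, N10, and N24 (Gate 3), but N10 never turns on.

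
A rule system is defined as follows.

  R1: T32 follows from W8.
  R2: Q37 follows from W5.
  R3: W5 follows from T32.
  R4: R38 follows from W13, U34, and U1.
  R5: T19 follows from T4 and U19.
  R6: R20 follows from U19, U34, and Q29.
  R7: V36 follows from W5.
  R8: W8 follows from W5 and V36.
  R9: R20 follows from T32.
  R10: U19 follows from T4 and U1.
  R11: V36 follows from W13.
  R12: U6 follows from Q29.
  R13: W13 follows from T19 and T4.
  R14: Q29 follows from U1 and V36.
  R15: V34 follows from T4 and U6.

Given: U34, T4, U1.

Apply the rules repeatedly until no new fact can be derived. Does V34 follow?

From T4 and U1, R10 gives U19.
From T4 and U19, R5 gives T19.
From T19 and T4, R13 gives W13.
W13 holds, so V36 follows (R11).
From U1 and V36, R14 gives Q29.
From Q29, R12 gives U6.
T4 and U6 hold, so V34 follows (R15).

Yes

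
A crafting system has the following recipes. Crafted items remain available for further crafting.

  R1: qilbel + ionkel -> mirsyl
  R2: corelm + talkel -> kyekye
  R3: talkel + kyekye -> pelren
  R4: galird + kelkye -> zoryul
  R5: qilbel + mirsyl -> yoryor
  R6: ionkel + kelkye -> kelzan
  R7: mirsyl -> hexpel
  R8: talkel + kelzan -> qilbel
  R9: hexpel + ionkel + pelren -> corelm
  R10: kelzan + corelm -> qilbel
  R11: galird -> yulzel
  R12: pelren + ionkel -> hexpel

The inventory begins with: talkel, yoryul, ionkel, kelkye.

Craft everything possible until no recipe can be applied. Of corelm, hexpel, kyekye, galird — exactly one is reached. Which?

ionkel + kelkye -> kelzan (R6).
Using R8, talkel and kelzan make qilbel.
Using R1, qilbel and ionkel make mirsyl.
mirsyl -> hexpel (R7).
kyekye would need corelm and talkel (R2), but corelm is never obtained. corelm would need hexpel, ionkel, and pelren (R9), but pelren is never obtained. No rule produces galird, and it is not given.

hexpel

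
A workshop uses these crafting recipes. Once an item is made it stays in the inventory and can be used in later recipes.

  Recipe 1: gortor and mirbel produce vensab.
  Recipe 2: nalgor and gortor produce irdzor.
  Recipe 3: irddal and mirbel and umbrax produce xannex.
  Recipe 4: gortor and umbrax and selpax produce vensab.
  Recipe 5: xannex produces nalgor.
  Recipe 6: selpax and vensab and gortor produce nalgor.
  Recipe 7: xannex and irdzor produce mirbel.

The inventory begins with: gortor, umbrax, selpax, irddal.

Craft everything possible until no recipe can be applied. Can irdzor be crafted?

Yes

Using Recipe 4, gortor, umbrax, and selpax make vensab.
Using Recipe 6, selpax, vensab, and gortor make nalgor.
Using Recipe 2, nalgor and gortor make irdzor.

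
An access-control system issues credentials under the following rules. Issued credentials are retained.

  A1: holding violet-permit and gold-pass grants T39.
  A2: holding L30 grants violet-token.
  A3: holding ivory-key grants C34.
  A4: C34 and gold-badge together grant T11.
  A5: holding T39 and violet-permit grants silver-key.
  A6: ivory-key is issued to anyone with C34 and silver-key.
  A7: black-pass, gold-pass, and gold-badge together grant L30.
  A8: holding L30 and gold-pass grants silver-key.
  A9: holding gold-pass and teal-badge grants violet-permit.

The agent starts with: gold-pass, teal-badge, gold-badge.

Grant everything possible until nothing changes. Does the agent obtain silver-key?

Yes

Holding gold-pass and teal-badge grants violet-permit (A9).
Holding violet-permit and gold-pass grants T39 (A1).
Holding T39 and violet-permit grants silver-key (A5).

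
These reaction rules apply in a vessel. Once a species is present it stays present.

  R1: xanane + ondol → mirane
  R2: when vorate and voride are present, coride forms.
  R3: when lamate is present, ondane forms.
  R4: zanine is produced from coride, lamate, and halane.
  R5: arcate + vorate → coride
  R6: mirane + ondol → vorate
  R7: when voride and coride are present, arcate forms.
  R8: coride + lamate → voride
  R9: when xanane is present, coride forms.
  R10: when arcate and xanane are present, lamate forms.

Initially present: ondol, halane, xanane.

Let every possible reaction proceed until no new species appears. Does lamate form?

lamate would need arcate and xanane (R10), but arcate never forms.

No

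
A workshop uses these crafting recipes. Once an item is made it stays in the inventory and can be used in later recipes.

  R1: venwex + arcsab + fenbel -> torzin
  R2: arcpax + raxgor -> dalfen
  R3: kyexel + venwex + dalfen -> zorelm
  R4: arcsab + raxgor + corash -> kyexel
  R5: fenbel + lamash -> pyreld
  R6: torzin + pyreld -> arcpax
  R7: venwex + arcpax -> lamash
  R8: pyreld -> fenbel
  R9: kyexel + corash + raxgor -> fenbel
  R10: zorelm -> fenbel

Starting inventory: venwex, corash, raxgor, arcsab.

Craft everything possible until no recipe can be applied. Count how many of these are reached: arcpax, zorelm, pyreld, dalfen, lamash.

arcpax would need torzin and pyreld (R6), but pyreld is never obtained.
zorelm would need kyexel, venwex, and dalfen (R3), but dalfen is never obtained.
pyreld would need fenbel and lamash (R5), but lamash is never obtained.
dalfen would need arcpax and raxgor (R2), but arcpax is never obtained.
lamash would need venwex and arcpax (R7), but arcpax is never obtained.
None of the 5 are reached.

0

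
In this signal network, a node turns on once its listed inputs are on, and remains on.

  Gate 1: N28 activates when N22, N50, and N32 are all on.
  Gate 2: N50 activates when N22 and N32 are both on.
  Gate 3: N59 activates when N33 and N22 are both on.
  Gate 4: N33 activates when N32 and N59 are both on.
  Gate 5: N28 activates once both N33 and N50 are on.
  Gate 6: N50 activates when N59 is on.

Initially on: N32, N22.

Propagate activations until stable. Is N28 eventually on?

Gate 2: N22 and N32 on → N50 on.
N22, N50, and N32 are on, so N28 activates (Gate 1).

Yes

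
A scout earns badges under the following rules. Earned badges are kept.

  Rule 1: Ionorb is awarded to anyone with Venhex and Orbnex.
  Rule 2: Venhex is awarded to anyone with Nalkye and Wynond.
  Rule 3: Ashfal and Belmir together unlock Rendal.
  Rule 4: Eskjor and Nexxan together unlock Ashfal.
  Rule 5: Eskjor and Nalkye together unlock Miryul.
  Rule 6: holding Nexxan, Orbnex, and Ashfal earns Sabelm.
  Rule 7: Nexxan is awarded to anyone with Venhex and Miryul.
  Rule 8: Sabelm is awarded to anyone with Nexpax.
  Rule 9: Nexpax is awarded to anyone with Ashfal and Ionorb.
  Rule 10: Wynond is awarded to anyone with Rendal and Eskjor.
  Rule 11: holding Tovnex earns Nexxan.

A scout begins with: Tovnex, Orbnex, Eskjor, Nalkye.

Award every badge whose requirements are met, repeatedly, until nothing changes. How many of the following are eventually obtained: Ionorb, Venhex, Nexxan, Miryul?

2

With Tovnex, Nexxan is earned (Rule 11).
With Eskjor and Nalkye, Miryul is earned (Rule 5).
Ionorb would need Venhex and Orbnex (Rule 1), but Venhex is never earned.
Venhex would need Nalkye and Wynond (Rule 2), but Wynond is never earned.
Nexxan: reached.
Miryul: reached.
Reached: Nexxan and Miryul — 2 of the 4.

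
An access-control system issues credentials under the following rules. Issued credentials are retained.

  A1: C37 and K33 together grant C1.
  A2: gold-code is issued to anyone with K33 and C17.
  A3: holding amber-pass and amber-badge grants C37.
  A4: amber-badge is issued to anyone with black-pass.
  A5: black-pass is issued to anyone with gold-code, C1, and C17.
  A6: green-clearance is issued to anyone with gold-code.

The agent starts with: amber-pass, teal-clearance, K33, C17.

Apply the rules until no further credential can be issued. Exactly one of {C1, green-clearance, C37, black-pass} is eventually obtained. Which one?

Holding K33 and C17 grants gold-code (A2).
Holding gold-code grants green-clearance (A6).
C37 would need amber-pass and amber-badge (A3), but amber-badge is never granted. C1 would need C37 and K33 (A1), but C37 is never granted. black-pass would need gold-code, C1, and C17 (A5), but C1 is never granted.

green-clearance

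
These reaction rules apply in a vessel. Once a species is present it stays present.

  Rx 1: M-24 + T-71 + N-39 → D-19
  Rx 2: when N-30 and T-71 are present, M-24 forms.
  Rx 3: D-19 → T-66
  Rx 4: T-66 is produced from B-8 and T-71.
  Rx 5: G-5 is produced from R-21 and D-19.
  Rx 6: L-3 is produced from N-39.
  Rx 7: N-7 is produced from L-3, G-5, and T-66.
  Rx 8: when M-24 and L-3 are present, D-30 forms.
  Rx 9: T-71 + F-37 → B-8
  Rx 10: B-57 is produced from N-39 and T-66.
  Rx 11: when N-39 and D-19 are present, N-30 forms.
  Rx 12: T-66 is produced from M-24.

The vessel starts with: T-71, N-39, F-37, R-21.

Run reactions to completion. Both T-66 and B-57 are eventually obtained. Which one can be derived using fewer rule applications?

T-66

T-66: T-71 and F-37 present → B-8 forms (Rx 9). B-8 and T-71 present → T-66 forms (Rx 4). [2 rule applications]
B-57: T-71 and F-37 present → B-8 forms (Rx 9). B-8 and T-71 present → T-66 forms (Rx 4). N-39 and T-66 present → B-57 forms (Rx 10). [3 rule applications]
T-66 needs fewer.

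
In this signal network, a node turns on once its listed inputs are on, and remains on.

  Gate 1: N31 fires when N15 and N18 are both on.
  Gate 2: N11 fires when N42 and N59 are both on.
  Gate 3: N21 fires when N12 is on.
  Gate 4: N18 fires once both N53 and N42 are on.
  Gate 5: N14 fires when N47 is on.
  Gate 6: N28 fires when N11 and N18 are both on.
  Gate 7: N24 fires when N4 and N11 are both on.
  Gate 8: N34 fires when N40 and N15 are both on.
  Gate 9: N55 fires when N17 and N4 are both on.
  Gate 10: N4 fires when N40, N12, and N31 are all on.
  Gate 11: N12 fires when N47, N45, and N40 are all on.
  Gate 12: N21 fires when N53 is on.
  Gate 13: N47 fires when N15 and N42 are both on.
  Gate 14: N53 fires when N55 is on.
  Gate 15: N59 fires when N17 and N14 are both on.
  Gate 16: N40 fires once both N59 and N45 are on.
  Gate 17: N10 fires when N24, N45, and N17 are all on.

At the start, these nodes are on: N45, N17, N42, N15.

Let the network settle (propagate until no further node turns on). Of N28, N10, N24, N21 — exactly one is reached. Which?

N15 and N42 are on, so N47 fires (Gate 13).
Gate 5: N47 on → N14 on.
N17 and N14 are on, so N59 fires (Gate 15).
N59 and N45 are on, so N40 fires (Gate 16).
N47, N45, and N40 are on, so N12 fires (Gate 11).
N12 is on, so N21 fires (Gate 3).
N24 would need N4 and N11 (Gate 7), but N4 never turns on. N28 would need N11 and N18 (Gate 6), but N18 never turns on. N10 would need N24, N45, and N17 (Gate 17), but N24 never turns on.

N21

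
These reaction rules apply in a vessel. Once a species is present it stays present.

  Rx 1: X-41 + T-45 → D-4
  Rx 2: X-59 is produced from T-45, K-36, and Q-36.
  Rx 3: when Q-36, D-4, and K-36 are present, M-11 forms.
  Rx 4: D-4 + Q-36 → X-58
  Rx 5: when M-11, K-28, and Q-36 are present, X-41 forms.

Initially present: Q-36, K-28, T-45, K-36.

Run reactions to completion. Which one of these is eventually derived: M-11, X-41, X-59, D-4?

X-59

T-45, K-36, and Q-36 present → X-59 forms (Rx 2).
X-41 would need M-11, K-28, and Q-36 (Rx 5), but M-11 never forms. D-4 would need X-41 and T-45 (Rx 1), but X-41 never forms. M-11 would need Q-36, D-4, and K-36 (Rx 3), but D-4 never forms.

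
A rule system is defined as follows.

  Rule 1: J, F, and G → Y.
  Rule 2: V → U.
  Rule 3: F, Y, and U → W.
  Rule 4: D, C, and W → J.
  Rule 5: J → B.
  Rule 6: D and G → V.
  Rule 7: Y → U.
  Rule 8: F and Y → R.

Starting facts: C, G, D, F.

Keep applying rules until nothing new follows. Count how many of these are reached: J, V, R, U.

2

From D and G, Rule 6 gives V.
From V, Rule 2 gives U.
J would need D, C, and W (Rule 4), but W is never established.
V: reached.
R would need F and Y (Rule 8), but Y is never established.
U: reached.
Reached: V and U — 2 of the 4.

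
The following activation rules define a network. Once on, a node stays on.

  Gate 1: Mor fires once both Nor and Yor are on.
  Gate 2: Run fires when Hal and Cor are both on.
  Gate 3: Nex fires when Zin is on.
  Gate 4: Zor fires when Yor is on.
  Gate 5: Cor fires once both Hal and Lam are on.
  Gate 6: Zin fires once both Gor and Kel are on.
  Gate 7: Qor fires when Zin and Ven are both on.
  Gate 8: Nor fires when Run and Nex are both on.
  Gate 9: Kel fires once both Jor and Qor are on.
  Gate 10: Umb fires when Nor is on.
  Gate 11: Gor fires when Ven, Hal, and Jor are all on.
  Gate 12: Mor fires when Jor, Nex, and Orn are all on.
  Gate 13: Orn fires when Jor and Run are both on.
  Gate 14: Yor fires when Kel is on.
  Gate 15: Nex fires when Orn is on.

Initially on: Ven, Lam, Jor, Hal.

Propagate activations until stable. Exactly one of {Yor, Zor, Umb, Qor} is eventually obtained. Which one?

Gate 5: Hal and Lam on → Cor on.
Hal and Cor are on, so Run fires (Gate 2).
Jor and Run are on, so Orn fires (Gate 13).
Orn is on, so Nex fires (Gate 15).
Gate 8: Run and Nex on → Nor on.
Nor is on, so Umb fires (Gate 10).
Zor would need Yor (Gate 4), but Yor never turns on. Qor would need Zin and Ven (Gate 7), but Zin never turns on. Yor would need Kel (Gate 14), but Kel never turns on.

Umb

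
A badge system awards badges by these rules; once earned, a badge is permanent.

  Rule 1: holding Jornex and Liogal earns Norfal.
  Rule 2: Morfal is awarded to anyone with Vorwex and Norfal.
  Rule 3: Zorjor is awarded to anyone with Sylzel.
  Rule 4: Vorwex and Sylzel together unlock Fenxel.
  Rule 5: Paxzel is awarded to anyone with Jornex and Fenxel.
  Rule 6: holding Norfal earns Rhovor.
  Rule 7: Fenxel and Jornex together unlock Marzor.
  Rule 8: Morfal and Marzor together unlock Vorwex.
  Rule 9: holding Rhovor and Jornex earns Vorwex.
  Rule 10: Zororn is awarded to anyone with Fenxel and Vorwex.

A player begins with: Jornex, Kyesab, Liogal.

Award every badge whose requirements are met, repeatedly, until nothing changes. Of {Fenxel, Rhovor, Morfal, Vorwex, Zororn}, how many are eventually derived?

3

With Jornex and Liogal, Norfal is earned (Rule 1).
With Norfal, Rhovor is earned (Rule 6).
With Rhovor and Jornex, Vorwex is earned (Rule 9).
With Vorwex and Norfal, Morfal is earned (Rule 2).
Fenxel would need Vorwex and Sylzel (Rule 4), but Sylzel is never earned.
Rhovor: reached.
Morfal: reached.
Vorwex: reached.
Zororn would need Fenxel and Vorwex (Rule 10), but Fenxel is never earned.
Reached: Rhovor, Morfal, and Vorwex — 3 of the 5.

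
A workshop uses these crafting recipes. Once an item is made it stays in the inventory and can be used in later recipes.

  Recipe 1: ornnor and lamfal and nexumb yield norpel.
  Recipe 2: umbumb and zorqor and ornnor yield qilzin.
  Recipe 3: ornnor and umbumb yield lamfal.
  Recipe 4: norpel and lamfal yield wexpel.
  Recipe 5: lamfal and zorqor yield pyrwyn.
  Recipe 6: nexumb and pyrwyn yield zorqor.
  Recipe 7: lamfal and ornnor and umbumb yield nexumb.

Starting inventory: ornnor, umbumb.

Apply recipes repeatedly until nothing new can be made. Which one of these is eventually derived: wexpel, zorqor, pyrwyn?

Using Recipe 3, ornnor and umbumb make lamfal.
lamfal and ornnor and umbumb → nexumb (Recipe 7).
ornnor and lamfal and nexumb → norpel (Recipe 1).
norpel and lamfal → wexpel (Recipe 4).
pyrwyn would need lamfal and zorqor (Recipe 5), but zorqor is never obtained. zorqor would need nexumb and pyrwyn (Recipe 6), but pyrwyn is never obtained.

wexpel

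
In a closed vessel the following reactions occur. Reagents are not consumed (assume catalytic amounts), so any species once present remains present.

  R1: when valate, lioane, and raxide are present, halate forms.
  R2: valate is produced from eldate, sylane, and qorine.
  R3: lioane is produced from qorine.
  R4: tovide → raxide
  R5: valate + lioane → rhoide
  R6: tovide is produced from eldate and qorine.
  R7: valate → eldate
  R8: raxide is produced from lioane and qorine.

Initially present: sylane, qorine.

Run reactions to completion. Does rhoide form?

rhoide would need valate and lioane (R5), but valate never forms.

No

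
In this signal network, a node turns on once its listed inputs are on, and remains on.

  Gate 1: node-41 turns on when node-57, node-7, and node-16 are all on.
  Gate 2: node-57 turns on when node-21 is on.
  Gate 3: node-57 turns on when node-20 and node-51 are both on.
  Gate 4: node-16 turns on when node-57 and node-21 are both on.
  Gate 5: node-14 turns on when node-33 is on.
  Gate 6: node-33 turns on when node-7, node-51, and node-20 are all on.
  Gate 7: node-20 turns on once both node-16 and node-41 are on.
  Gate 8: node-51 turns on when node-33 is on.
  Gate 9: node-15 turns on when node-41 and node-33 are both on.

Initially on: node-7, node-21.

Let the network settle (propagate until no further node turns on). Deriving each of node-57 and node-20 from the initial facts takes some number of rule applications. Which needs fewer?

node-57

node-57: node-21 is on, so node-57 turns on (Gate 2). [1 rule application]
node-20: Gate 2: node-21 on → node-57 on. node-57 and node-21 are on, so node-16 turns on (Gate 4). node-57, node-7, and node-16 are on, so node-41 turns on (Gate 1). node-16 and node-41 are on, so node-20 turns on (Gate 7). [4 rule applications]
node-57 needs fewer.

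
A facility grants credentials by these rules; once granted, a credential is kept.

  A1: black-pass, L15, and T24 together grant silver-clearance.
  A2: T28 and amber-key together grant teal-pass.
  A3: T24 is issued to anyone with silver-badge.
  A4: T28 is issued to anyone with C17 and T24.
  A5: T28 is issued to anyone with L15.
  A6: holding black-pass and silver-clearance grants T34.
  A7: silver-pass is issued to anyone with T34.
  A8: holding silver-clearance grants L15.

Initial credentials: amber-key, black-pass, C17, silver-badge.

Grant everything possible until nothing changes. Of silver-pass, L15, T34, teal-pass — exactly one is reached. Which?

teal-pass

Holding silver-badge grants T24 (A3).
Holding C17 and T24 grants T28 (A4).
Holding T28 and amber-key grants teal-pass (A2).
silver-pass would need T34 (A7), but T34 is never granted. T34 would need black-pass and silver-clearance (A6), but silver-clearance is never granted. L15 would need silver-clearance (A8), but silver-clearance is never granted.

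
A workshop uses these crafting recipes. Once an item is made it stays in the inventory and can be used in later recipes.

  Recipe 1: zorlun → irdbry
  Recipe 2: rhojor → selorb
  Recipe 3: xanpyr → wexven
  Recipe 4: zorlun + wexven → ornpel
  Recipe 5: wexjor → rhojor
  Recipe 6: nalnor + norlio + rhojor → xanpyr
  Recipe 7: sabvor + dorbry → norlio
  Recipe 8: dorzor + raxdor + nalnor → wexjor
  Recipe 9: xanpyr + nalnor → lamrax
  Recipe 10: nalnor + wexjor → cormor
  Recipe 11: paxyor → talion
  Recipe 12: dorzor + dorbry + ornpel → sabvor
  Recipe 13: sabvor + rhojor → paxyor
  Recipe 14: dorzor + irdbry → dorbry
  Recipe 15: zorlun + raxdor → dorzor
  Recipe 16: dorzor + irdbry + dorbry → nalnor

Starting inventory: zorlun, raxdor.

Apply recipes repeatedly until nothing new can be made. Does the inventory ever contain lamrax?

No

lamrax would need xanpyr and nalnor (Recipe 9), but xanpyr is never obtained.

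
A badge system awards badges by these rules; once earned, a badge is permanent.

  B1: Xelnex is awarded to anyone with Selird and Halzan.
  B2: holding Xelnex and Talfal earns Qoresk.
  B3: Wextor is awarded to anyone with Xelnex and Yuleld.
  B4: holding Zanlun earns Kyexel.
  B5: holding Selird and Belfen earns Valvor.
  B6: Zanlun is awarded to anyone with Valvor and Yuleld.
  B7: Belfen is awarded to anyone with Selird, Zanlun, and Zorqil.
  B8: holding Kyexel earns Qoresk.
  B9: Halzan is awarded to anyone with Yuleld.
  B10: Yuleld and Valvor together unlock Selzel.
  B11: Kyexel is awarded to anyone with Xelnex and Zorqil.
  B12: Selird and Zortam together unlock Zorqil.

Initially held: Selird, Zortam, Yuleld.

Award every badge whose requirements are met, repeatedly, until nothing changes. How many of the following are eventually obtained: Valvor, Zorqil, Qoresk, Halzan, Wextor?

With Yuleld, Halzan is earned (B9).
With Selird and Zortam, Zorqil is earned (B12).
With Selird and Halzan, Xelnex is earned (B1).
With Xelnex and Yuleld, Wextor is earned (B3).
With Xelnex and Zorqil, Kyexel is earned (B11).
With Kyexel, Qoresk is earned (B8).
Valvor would need Selird and Belfen (B5), but Belfen is never earned.
Zorqil: reached.
Qoresk: reached.
Halzan: reached.
Wextor: reached.
Reached: Zorqil, Qoresk, Halzan, and Wextor — 4 of the 5.

4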